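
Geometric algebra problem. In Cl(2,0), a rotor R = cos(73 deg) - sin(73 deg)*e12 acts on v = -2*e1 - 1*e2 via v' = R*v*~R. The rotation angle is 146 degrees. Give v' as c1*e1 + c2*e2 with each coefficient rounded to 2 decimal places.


Rotor R = cos(73deg) - sin(73deg)*e12
Rotation angle theta = 2 * 73 = 146 degrees
v' = R*v*~R rotates v by theta.
cos(146deg) = -0.8290, sin(146deg) = 0.5592
v'_1 = -2*cos(146deg) - (-1)*sin(146deg)
= -2*(-0.8290) - (-1)*0.5592
= 2.22
v'_2 = -2*sin(146deg) + (-1)*cos(146deg)
= -2*0.5592 + (-1)*(-0.8290)
= -0.29
v' = 2.22*e1 - 0.29*e2


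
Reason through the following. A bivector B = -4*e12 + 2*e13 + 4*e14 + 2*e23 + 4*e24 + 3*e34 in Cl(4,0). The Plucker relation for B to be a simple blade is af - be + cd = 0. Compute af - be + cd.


Plucker relation: af - be + cd
a*f = (-4)*3 = -12
b*e = 2*4 = 8
c*d = 4*2 = 8
af - be + cd = -12 - 8 + 8
= -12


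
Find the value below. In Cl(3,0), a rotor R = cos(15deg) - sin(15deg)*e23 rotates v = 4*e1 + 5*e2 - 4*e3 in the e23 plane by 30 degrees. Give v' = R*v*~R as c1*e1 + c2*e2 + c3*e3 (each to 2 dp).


Rotor R = cos(15deg) - sin(15deg)*e23
Rotation angle theta = 2 * 15 = 30 degrees in the e23 plane (e2 -> e3).
The component perpendicular to the plane (e1) is invariant: v'_1 = v1 = 4.00
cos(30deg) = 0.8660, sin(30deg) = 0.5000
v'_2 = v2*cos(theta) - v3*sin(theta) = 5*0.8660 - (-4)*0.5000 = 6.33
v'_3 = v2*sin(theta) + v3*cos(theta) = 5*0.5000 + (-4)*0.8660 = -0.96
v' = 4.00*e1 + 6.33*e2 - 0.96*e3


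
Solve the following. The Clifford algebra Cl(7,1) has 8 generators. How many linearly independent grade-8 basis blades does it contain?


Number of grade-k basis blades in Cl(p,q) with n = p + q is C(n, k).
n = 7 + 1 = 8
C(8, 8) = 8! / (8! * 0!)
= 40320 / (40320 * 1)
= 1


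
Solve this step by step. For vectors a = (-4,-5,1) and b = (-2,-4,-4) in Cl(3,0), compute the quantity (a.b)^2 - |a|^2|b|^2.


a . b = (-4)*(-2) + (-5)*(-4) + 1*(-4)
= 8 + 20 + (-4) = 24
|a|^2 = (-4)^2 + (-5)^2 + 1^2 = 42
|b|^2 = (-2)^2 + (-4)^2 + (-4)^2 = 36
(a.b)^2 = 24^2 = 576
|a|^2 * |b|^2 = 42 * 36 = 1512
Result = 576 - 1512 = -936


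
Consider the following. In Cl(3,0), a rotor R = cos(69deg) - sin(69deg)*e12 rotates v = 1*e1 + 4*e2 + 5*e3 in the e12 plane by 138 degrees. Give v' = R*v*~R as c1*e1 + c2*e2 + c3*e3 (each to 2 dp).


Rotor R = cos(69deg) - sin(69deg)*e12
Rotation angle theta = 2 * 69 = 138 degrees in the e12 plane (e1 -> e2).
The component perpendicular to the plane (e3) is invariant: v'_3 = v3 = 5.00
cos(138deg) = -0.7431, sin(138deg) = 0.6691
v'_1 = v1*cos(theta) - v2*sin(theta) = 1*(-0.7431) - 4*0.6691 = -3.42
v'_2 = v1*sin(theta) + v2*cos(theta) = 1*0.6691 + 4*(-0.7431) = -2.30
v' = -3.42*e1 - 2.30*e2 + 5.00*e3


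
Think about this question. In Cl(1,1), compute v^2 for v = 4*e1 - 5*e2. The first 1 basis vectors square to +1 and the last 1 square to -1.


v^2 = sum of c_i^2 * e_i^2
Positive signature terms (e_i^2 = +1): 4^2 = 16
Negative signature terms (e_j^2 = -1): (-5)^2 = 25
v^2 = 16 - 25 = -9


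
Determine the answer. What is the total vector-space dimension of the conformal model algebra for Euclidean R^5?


The conformal model of R^5 uses Cl(6,1): the 5 Euclidean generators plus two extra orthogonal generators e+ (e+^2 = +1) and e- (e-^2 = -1), from which the null vectors e0, einf are built.
Number of generators m = 5 + 2 = 7.
dim Cl(p,q) = 2^m = 2^7 = 128


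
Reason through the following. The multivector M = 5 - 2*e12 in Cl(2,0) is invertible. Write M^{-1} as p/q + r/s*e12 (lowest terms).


M = 5 - 2*e12, where e12^2 = -1.
Since M commutes with its reverse ~M = a - b*e12, M * ~M = a^2 - b^2*e12^2 = a^2 + b^2.
So M^{-1} = ~M / (a^2 + b^2) = (a - b*e12)/(a^2 + b^2).
a^2 + b^2 = 25 + 4 = 29
Scalar part = 5/29 = 5/29
Bivector coeff = 2/29 = 2/29
M^{-1} = 5/29 + 2/29*e12


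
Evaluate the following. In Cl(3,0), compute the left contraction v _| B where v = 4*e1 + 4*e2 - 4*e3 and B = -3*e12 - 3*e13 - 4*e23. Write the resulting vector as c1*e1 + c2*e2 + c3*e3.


Left contraction v _| B = <vB>_1 (grade-1 part of the geometric product vB).
Using e1_|e12 = e2, e2_|e12 = -e1, e1_|e13 = e3, e3_|e13 = -e1, e2_|e23 = e3, e3_|e23 = -e2:
e1 coeff: -v2*b12 - v3*b13 = -(4)*(-3) - (-4)*(-3) = 0
e2 coeff: v1*b12 - v3*b23 = (4)*(-3) - (-4)*(-4) = -28
e3 coeff: v1*b13 + v2*b23 = (4)*(-3) + (4)*(-4) = -28
v _| B = 0*e1 - 28*e2 - 28*e3


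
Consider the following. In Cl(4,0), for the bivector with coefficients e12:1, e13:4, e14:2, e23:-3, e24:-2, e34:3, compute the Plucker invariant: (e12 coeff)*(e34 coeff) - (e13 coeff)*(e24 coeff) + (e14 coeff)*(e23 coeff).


Plucker relation: af - be + cd
a*f = 1*3 = 3
b*e = 4*(-2) = -8
c*d = 2*(-3) = -6
af - be + cd = 3 - (-8) + (-6)
= 5


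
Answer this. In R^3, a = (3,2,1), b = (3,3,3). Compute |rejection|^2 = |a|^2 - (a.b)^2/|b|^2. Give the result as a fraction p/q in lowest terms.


|a|^2 = 3^2 + 2^2 + 1^2 = 14
|b|^2 = 3^2 + 3^2 + 3^2 = 27
a . b = 3*3 + 2*3 + 1*3 = 18
(a.b)^2 = 18^2 = 324
|rej|^2 = 14 - 324/27
= (378 - 324)/27
= 54/27
In lowest terms: 2/1


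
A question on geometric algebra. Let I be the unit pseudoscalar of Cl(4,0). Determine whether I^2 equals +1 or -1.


The pseudoscalar I = e1...e_n (product of all n generators) of Cl(p,q) satisfies I^2 = (-1)^(q + n(n-1)/2).
p = 4, q = 0, n = p + q = 4
n(n-1)/2 = 4 * 3 / 2 = 6
Exponent = q + n(n-1)/2 = 0 + 6 = 6
I^2 = (-1)^6 = +1


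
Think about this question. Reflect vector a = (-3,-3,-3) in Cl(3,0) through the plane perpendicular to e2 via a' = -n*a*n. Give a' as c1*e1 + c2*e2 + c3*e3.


Reflection formula: a' = -n*a*n, with n = e2 (unit vector, n^2 = 1).
For reflection through hyperplane perp to e2:
The component along e2 flips sign, others stay.
a = (-3, -3, -3)
a' = (-3, 3, -3)
a' = -3*e1 + 3*e2 - 3*e3


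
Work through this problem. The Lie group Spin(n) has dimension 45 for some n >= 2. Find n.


dim Spin(n) = dim so(n) = n(n-1)/2.
Solve n(n-1)/2 = 45, i.e. n^2 - n - 90 = 0.
Discriminant = 1 + 8*45 = 361
n = (1 + sqrt(361))/2 = (1 + 19)/2 = 10


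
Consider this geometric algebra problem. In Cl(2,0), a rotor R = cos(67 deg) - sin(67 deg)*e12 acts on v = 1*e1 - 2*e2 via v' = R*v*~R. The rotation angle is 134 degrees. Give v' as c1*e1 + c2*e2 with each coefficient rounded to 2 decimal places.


Rotor R = cos(67deg) - sin(67deg)*e12
Rotation angle theta = 2 * 67 = 134 degrees
v' = R*v*~R rotates v by theta.
cos(134deg) = -0.6947, sin(134deg) = 0.7193
v'_1 = 1*cos(134deg) - (-2)*sin(134deg)
= 1*(-0.6947) - (-2)*0.7193
= 0.74
v'_2 = 1*sin(134deg) + (-2)*cos(134deg)
= 1*0.7193 + (-2)*(-0.6947)
= 2.11
v' = 0.74*e1 + 2.11*e2


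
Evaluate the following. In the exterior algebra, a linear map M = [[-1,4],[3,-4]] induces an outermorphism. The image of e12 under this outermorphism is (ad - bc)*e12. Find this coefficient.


The outermorphism of a linear map f sends e1^e2 to f(e1)^f(e2).
f(e1) = -1*e1 + 3*e2
f(e2) = 4*e1 - 4*e2
f(e1) ^ f(e2) = (-1*e1 + 3*e2) ^ (4*e1 - 4*e2)
= (-1)*(-4)*e12 + 3*4*e21
= (4 - 12)*e12
= -8*e12
Coefficient = -8


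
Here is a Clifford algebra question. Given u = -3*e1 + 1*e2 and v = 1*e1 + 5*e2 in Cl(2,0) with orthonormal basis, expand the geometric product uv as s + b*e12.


Expand: (-3*e1 + 1*e2)(1*e1 + 5*e2)
= (-3)*1*e1e1 + (-3)*5*e1e2 + 1*1*e2e1 + 1*5*e2e2
Using e1^2 = e2^2 = 1, e2e1 = -e1e2:
Scalar part s = (-3)*1 + 1*5 = -3 + 5 = 2
Bivector part b = (-3)*5 - 1*1 = -15 - 1 = -16
uv = 2 - 16*e12


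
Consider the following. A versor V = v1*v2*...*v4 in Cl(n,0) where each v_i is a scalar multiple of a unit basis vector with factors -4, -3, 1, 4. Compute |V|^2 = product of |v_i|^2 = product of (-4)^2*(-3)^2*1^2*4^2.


Each vector v_i has |v_i|^2 = s_i^2
Squared scales: (-4)^2 = 16, (-3)^2 = 9, 1^2 = 1, 4^2 = 16
|V|^2 = 16 * 9 * 1 * 16
= 2304


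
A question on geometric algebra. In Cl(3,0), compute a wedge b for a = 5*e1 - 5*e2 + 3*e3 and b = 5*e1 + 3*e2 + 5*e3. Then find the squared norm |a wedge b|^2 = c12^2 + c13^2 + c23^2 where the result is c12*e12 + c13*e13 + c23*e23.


a wedge b = (a1*b2 - a2*b1)*e12 + (a1*b3 - a3*b1)*e13 + (a2*b3 - a3*b2)*e23
e12 coeff: 5*3 - (-5)*5 = 15 - (-25) = 40
e13 coeff: 5*5 - 3*5 = 25 - 15 = 10
e23 coeff: (-5)*5 - 3*3 = -25 - 9 = -34
|a wedge b|^2 = 40^2 + 10^2 + (-34)^2
= 1600 + 100 + 1156
= 2856


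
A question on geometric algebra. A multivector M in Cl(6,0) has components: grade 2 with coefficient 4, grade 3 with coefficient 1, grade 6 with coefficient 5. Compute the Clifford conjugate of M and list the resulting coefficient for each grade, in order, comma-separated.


Clifford conjugate sign for grade k: (-1)^(k(k+1)/2)
Grade 2: (-1)^(2*3/2) = (-1)^3 = -1, coeff 4 -> -4
Grade 3: (-1)^(3*4/2) = (-1)^6 = 1, coeff 1 -> 1
Grade 6: (-1)^(6*7/2) = (-1)^21 = -1, coeff 5 -> -5
Conjugated coefficients: -4, 1, -5


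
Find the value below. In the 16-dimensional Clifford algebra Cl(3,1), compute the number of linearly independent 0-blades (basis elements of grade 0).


Number of grade-k basis blades in Cl(p,q) with n = p + q is C(n, k).
n = 3 + 1 = 4
C(4, 0) = 4! / (0! * 4!)
= 24 / (1 * 24)
= 1


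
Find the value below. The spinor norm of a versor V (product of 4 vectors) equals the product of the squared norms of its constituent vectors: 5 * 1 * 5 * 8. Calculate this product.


Spinor norm N(V) = |v1|^2 * |v2|^2 * ... * |v4|^2
= 5 * 1 * 5 * 8
Running product: 5, 5, 25, 200
N(V) = 200


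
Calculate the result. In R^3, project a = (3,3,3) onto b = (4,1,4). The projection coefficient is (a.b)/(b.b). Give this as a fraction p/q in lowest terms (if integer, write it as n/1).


Projection coefficient = (a . b) / (b . b)
a . b = 3*4 + 3*1 + 3*4
= 12 + 3 + 12 = 27
b . b = 4^2 + 1^2 + 4^2
= 16 + 1 + 16 = 33
Coefficient = 27/33
In lowest terms: 9/11


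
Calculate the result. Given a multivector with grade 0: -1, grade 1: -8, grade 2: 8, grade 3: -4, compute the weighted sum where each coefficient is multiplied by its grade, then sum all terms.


Grade-weighted sum = sum of grade_k * coefficient_k
0*(-1) = 0
1*(-8) = -8
2*8 = 16
3*(-4) = -12
Total = 0 + (-8) + 16 + (-12) = -4


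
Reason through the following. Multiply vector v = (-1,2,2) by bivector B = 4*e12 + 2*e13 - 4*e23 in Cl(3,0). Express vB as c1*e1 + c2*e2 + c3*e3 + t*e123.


vB has grade-1 (vector) and grade-3 (trivector) parts: vB = (v _| B) + (v ^ B).
Vector part <vB>_1:
  e1: -v2*b12 - v3*b13 = -(2)*(4) - (2)*(2) = -12
  e2: v1*b12 - v3*b23 = (-1)*(4) - (2)*(-4) = 4
  e3: v1*b13 + v2*b23 = (-1)*(2) + (2)*(-4) = -10
Trivector part <vB>_3:
  e123: v1*b23 - v2*b13 + v3*b12 = (-1)*(-4) - (2)*(2) + (2)*(4) = 8
vB = -12*e1 + 4*e2 - 10*e3 + 8*e123


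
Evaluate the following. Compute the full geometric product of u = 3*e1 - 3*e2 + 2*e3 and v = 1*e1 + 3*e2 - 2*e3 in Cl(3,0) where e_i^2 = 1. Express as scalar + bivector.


In Cl(3,0): e_i^2 = 1, e_ie_j = -e_je_i for i != j.
Scalar part = u . v = 3*1 + (-3)*3 + 2*(-2)
= 3 + (-9) + (-4) = -10
e12 coeff = 3*3 - (-3)*1 = 9 - (-3) = 12
e13 coeff = 3*(-2) - 2*1 = -6 - 2 = -8
e23 coeff = (-3)*(-2) - 2*3 = 6 - 6 = 0
uv = -10 + 12*e12 - 8*e13 + 0*e23


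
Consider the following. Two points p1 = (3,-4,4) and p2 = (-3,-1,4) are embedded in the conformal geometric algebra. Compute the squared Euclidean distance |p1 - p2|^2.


p1 - p2 = (6, -3, 0)
|p1 - p2|^2 = 6^2 + (-3)^2 + 0^2
= 36 + 9 + 0
= 45


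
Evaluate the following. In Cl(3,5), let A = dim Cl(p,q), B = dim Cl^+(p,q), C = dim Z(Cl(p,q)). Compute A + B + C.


n = 3 + 5 = 8
Total dim = 2^8 = 256
Even subalgebra dim = 2^7 = 128
n is even, so center dim = 1
Sum = 256 + 128 + 1 = 385


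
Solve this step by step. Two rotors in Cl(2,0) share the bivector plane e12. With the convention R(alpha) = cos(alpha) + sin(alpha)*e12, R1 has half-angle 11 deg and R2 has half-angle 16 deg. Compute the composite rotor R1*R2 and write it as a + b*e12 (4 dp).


Same-plane rotors commute and their half-angles add:
R1*R2 = cos(a1 + a2) + sin(a1 + a2)*e12.
a1 + a2 = 11 + 16 = 27 deg
cos(27 deg) = 0.8910
sin(27 deg) = 0.4540
R1*R2 = 0.8910 + 0.4540*e12


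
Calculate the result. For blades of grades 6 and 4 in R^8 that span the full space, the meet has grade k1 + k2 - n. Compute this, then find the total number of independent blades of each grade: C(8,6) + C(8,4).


Meet grade = grade(A) + grade(B) - n
= 6 + 4 - 8 = 2
C(8,6) = 28
C(8,4) = 70
dim_A + dim_B = 28 + 70 = 98


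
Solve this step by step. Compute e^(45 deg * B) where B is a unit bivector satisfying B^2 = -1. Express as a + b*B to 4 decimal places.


For a unit bivector B with B^2 = -1, the exponential series gives
e^(theta*B) = cos(theta) + sin(theta)*B (the GA analogue of Euler's formula).
theta = 45 degrees = 0.785398 rad
cos(45 deg) = 0.7071
sin(45 deg) = 0.7071
exp(theta*B) = 0.7071 + 0.7071*B


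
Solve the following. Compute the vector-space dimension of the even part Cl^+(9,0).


Even subalgebra dimension = 2^(n-1)
n = 9 + 0 = 9
2^(9 - 1) = 2^8 = 256
Verification: sum of C(9,k) for even k = 1 + 36 + 126 + 84 + 9 = 256
Result = 256


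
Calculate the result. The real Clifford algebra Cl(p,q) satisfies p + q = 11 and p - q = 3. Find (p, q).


We need p + q = 11 and p - q = 3.
Adding: 2p = 11 + 3 = 14, so p = 7.
Then q = 11 - 7 = 4.
(p, q) = (7, 4)


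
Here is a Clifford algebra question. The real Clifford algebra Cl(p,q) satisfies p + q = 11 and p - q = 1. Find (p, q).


We need p + q = 11 and p - q = 1.
Adding: 2p = 11 + 1 = 12, so p = 6.
Then q = 11 - 6 = 5.
(p, q) = (6, 5)


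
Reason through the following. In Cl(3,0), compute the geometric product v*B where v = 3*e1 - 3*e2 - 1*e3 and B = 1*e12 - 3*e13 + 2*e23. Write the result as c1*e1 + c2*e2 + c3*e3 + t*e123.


vB has grade-1 (vector) and grade-3 (trivector) parts: vB = (v _| B) + (v ^ B).
Vector part <vB>_1:
  e1: -v2*b12 - v3*b13 = -(-3)*(1) - (-1)*(-3) = 0
  e2: v1*b12 - v3*b23 = (3)*(1) - (-1)*(2) = 5
  e3: v1*b13 + v2*b23 = (3)*(-3) + (-3)*(2) = -15
Trivector part <vB>_3:
  e123: v1*b23 - v2*b13 + v3*b12 = (3)*(2) - (-3)*(-3) + (-1)*(1) = -4
vB = 0*e1 + 5*e2 - 15*e3 - 4*e123


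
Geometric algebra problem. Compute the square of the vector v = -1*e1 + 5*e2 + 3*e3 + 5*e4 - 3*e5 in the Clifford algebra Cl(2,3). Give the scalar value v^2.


v^2 = sum of c_i^2 * e_i^2
Positive signature terms (e_i^2 = +1): (-1)^2 + 5^2 = 26
Negative signature terms (e_j^2 = -1): 3^2 + 5^2 + (-3)^2 = 43
v^2 = 26 - 43 = -17


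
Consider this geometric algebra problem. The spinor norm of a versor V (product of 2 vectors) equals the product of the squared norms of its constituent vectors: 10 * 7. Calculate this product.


Spinor norm N(V) = |v1|^2 * |v2|^2 * ... * |v2|^2
= 10 * 7
Running product: 10, 70
N(V) = 70


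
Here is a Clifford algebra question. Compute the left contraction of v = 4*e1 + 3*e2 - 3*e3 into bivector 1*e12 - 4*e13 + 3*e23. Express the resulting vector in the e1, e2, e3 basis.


Left contraction v _| B = <vB>_1 (grade-1 part of the geometric product vB).
Using e1_|e12 = e2, e2_|e12 = -e1, e1_|e13 = e3, e3_|e13 = -e1, e2_|e23 = e3, e3_|e23 = -e2:
e1 coeff: -v2*b12 - v3*b13 = -(3)*(1) - (-3)*(-4) = -15
e2 coeff: v1*b12 - v3*b23 = (4)*(1) - (-3)*(3) = 13
e3 coeff: v1*b13 + v2*b23 = (4)*(-4) + (3)*(3) = -7
v _| B = -15*e1 + 13*e2 - 7*e3


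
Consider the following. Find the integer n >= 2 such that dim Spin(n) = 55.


dim Spin(n) = dim so(n) = n(n-1)/2.
Solve n(n-1)/2 = 55, i.e. n^2 - n - 110 = 0.
Discriminant = 1 + 8*55 = 441
n = (1 + sqrt(441))/2 = (1 + 21)/2 = 11


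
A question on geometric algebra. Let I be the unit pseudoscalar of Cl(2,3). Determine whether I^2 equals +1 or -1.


The pseudoscalar I = e1...e_n (product of all n generators) of Cl(p,q) satisfies I^2 = (-1)^(q + n(n-1)/2).
p = 2, q = 3, n = p + q = 5
n(n-1)/2 = 5 * 4 / 2 = 10
Exponent = q + n(n-1)/2 = 3 + 10 = 13
I^2 = (-1)^13 = -1


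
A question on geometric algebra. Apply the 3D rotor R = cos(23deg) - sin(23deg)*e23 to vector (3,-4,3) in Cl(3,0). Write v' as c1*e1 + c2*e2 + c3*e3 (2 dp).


Rotor R = cos(23deg) - sin(23deg)*e23
Rotation angle theta = 2 * 23 = 46 degrees in the e23 plane (e2 -> e3).
The component perpendicular to the plane (e1) is invariant: v'_1 = v1 = 3.00
cos(46deg) = 0.6947, sin(46deg) = 0.7193
v'_2 = v2*cos(theta) - v3*sin(theta) = -4*0.6947 - 3*0.7193 = -4.94
v'_3 = v2*sin(theta) + v3*cos(theta) = -4*0.7193 + 3*0.6947 = -0.79
v' = 3.00*e1 - 4.94*e2 - 0.79*e3


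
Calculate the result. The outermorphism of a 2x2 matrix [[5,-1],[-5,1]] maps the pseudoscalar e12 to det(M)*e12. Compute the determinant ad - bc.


The outermorphism of a linear map f sends e1^e2 to f(e1)^f(e2).
f(e1) = 5*e1 - 5*e2
f(e2) = -1*e1 + 1*e2
f(e1) ^ f(e2) = (5*e1 - 5*e2) ^ (-1*e1 + 1*e2)
= 5*1*e12 + (-5)*(-1)*e21
= (5 - 5)*e12
= 0*e12
Coefficient = 0


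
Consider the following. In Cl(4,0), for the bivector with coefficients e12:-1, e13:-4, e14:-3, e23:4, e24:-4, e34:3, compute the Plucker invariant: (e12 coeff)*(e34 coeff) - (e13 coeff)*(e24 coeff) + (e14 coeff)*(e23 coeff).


Plucker relation: af - be + cd
a*f = (-1)*3 = -3
b*e = (-4)*(-4) = 16
c*d = (-3)*4 = -12
af - be + cd = -3 - 16 + (-12)
= -31


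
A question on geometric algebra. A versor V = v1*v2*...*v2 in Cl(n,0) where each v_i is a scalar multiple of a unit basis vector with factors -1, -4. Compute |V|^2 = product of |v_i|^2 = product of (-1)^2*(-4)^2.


Each vector v_i has |v_i|^2 = s_i^2
Squared scales: (-1)^2 = 1, (-4)^2 = 16
|V|^2 = 1 * 16
= 16


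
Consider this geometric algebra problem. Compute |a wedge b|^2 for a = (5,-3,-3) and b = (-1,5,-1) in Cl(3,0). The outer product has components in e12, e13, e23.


a wedge b = (a1*b2 - a2*b1)*e12 + (a1*b3 - a3*b1)*e13 + (a2*b3 - a3*b2)*e23
e12 coeff: 5*5 - (-3)*(-1) = 25 - 3 = 22
e13 coeff: 5*(-1) - (-3)*(-1) = -5 - 3 = -8
e23 coeff: (-3)*(-1) - (-3)*5 = 3 - (-15) = 18
|a wedge b|^2 = 22^2 + (-8)^2 + 18^2
= 484 + 64 + 324
= 872


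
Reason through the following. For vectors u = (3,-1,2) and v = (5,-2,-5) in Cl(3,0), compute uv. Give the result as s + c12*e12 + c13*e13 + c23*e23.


In Cl(3,0): e_i^2 = 1, e_ie_j = -e_je_i for i != j.
Scalar part = u . v = 3*5 + (-1)*(-2) + 2*(-5)
= 15 + 2 + (-10) = 7
e12 coeff = 3*(-2) - (-1)*5 = -6 - (-5) = -1
e13 coeff = 3*(-5) - 2*5 = -15 - 10 = -25
e23 coeff = (-1)*(-5) - 2*(-2) = 5 - (-4) = 9
uv = 7 - 1*e12 - 25*e13 + 9*e23


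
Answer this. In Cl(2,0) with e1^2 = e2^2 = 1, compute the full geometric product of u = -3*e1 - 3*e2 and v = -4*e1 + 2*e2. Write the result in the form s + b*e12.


Expand: (-3*e1 - 3*e2)(-4*e1 + 2*e2)
= (-3)*(-4)*e1e1 + (-3)*2*e1e2 + (-3)*(-4)*e2e1 + (-3)*2*e2e2
Using e1^2 = e2^2 = 1, e2e1 = -e1e2:
Scalar part s = (-3)*(-4) + (-3)*2 = 12 + (-6) = 6
Bivector part b = (-3)*2 - (-3)*(-4) = -6 - 12 = -18
uv = 6 - 18*e12


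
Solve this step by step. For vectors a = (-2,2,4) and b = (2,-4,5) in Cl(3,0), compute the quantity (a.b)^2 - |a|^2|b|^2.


a . b = (-2)*2 + 2*(-4) + 4*5
= -4 + (-8) + 20 = 8
|a|^2 = (-2)^2 + 2^2 + 4^2 = 24
|b|^2 = 2^2 + (-4)^2 + 5^2 = 45
(a.b)^2 = 8^2 = 64
|a|^2 * |b|^2 = 24 * 45 = 1080
Result = 64 - 1080 = -1016


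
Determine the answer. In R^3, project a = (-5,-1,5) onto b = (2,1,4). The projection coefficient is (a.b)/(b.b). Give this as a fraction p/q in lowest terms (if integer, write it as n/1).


Projection coefficient = (a . b) / (b . b)
a . b = (-5)*2 + (-1)*1 + 5*4
= -10 + (-1) + 20 = 9
b . b = 2^2 + 1^2 + 4^2
= 4 + 1 + 16 = 21
Coefficient = 9/21
In lowest terms: 3/7


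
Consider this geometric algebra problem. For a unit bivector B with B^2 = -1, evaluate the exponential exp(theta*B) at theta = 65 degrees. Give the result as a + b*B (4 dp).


For a unit bivector B with B^2 = -1, the exponential series gives
e^(theta*B) = cos(theta) + sin(theta)*B (the GA analogue of Euler's formula).
theta = 65 degrees = 1.134464 rad
cos(65 deg) = 0.4226
sin(65 deg) = 0.9063
exp(theta*B) = 0.4226 + 0.9063*B


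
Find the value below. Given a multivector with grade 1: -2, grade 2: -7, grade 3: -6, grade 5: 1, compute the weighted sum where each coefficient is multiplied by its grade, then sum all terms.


Grade-weighted sum = sum of grade_k * coefficient_k
1*(-2) = -2
2*(-7) = -14
3*(-6) = -18
5*1 = 5
Total = -2 + (-14) + (-18) + 5 = -29


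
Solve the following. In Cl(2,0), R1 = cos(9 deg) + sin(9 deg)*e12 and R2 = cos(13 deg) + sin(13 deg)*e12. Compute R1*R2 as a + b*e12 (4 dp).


Same-plane rotors commute and their half-angles add:
R1*R2 = cos(a1 + a2) + sin(a1 + a2)*e12.
a1 + a2 = 9 + 13 = 22 deg
cos(22 deg) = 0.9272
sin(22 deg) = 0.3746
R1*R2 = 0.9272 + 0.3746*e12


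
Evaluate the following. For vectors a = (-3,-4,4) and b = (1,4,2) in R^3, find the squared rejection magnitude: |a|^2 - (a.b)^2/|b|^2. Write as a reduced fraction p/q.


|a|^2 = (-3)^2 + (-4)^2 + 4^2 = 41
|b|^2 = 1^2 + 4^2 + 2^2 = 21
a . b = (-3)*1 + (-4)*4 + 4*2 = -11
(a.b)^2 = (-11)^2 = 121
|rej|^2 = 41 - 121/21
= (861 - 121)/21
= 740/21
In lowest terms: 740/21


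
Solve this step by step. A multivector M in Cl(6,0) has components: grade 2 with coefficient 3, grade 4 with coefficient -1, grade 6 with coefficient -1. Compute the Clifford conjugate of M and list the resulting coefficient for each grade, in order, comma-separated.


Clifford conjugate sign for grade k: (-1)^(k(k+1)/2)
Grade 2: (-1)^(2*3/2) = (-1)^3 = -1, coeff 3 -> -3
Grade 4: (-1)^(4*5/2) = (-1)^10 = 1, coeff -1 -> -1
Grade 6: (-1)^(6*7/2) = (-1)^21 = -1, coeff -1 -> 1
Conjugated coefficients: -3, -1, 1


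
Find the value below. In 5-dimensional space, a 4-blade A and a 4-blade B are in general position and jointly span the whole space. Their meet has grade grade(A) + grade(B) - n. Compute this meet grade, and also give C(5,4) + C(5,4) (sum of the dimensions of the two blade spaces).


Meet grade = grade(A) + grade(B) - n
= 4 + 4 - 5 = 3
C(5,4) = 5
C(5,4) = 5
dim_A + dim_B = 5 + 5 = 10


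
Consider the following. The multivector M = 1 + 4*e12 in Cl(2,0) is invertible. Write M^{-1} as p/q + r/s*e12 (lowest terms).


M = 1 + 4*e12, where e12^2 = -1.
Since M commutes with its reverse ~M = a - b*e12, M * ~M = a^2 - b^2*e12^2 = a^2 + b^2.
So M^{-1} = ~M / (a^2 + b^2) = (a - b*e12)/(a^2 + b^2).
a^2 + b^2 = 1 + 16 = 17
Scalar part = 1/17 = 1/17
Bivector coeff = -4/17 = -4/17
M^{-1} = 1/17 - 4/17*e12


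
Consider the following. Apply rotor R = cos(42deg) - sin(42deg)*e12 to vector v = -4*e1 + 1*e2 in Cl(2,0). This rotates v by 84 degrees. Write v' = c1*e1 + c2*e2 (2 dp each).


Rotor R = cos(42deg) - sin(42deg)*e12
Rotation angle theta = 2 * 42 = 84 degrees
v' = R*v*~R rotates v by theta.
cos(84deg) = 0.1045, sin(84deg) = 0.9945
v'_1 = -4*cos(84deg) - 1*sin(84deg)
= -4*0.1045 - 1*0.9945
= -1.41
v'_2 = -4*sin(84deg) + 1*cos(84deg)
= -4*0.9945 + 1*0.1045
= -3.87
v' = -1.41*e1 - 3.87*e2


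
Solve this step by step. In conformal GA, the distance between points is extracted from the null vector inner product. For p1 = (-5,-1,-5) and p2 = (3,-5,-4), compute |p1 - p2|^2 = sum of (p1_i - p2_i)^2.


p1 - p2 = (-8, 4, -1)
|p1 - p2|^2 = (-8)^2 + 4^2 + (-1)^2
= 64 + 16 + 1
= 81


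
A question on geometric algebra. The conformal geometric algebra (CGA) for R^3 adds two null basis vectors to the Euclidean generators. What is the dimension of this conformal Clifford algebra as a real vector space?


The conformal model of R^3 uses Cl(4,1): the 3 Euclidean generators plus two extra orthogonal generators e+ (e+^2 = +1) and e- (e-^2 = -1), from which the null vectors e0, einf are built.
Number of generators m = 3 + 2 = 5.
dim Cl(p,q) = 2^m = 2^5 = 32


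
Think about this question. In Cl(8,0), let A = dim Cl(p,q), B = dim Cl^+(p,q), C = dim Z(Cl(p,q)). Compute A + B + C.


n = 8 + 0 = 8
Total dim = 2^8 = 256
Even subalgebra dim = 2^7 = 128
n is even, so center dim = 1
Sum = 256 + 128 + 1 = 385


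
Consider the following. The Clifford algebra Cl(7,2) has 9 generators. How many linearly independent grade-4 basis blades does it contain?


Number of grade-k basis blades in Cl(p,q) with n = p + q is C(n, k).
n = 7 + 2 = 9
C(9, 4) = 9! / (4! * 5!)
= 362880 / (24 * 120)
= 126


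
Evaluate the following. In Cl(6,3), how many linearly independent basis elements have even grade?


Even subalgebra dimension = 2^(n-1)
n = 6 + 3 = 9
2^(9 - 1) = 2^8 = 256
Verification: sum of C(9,k) for even k = 1 + 36 + 126 + 84 + 9 = 256
Result = 256


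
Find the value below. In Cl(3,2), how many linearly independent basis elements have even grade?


Even subalgebra dimension = 2^(n-1)
n = 3 + 2 = 5
2^(5 - 1) = 2^4 = 16
Verification: sum of C(5,k) for even k = 1 + 10 + 5 = 16
Result = 16


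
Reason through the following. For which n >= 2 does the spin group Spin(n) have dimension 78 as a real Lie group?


dim Spin(n) = dim so(n) = n(n-1)/2.
Solve n(n-1)/2 = 78, i.e. n^2 - n - 156 = 0.
Discriminant = 1 + 8*78 = 625
n = (1 + sqrt(625))/2 = (1 + 25)/2 = 13


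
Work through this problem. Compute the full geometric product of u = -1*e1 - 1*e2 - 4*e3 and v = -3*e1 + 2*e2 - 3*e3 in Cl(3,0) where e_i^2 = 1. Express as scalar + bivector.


In Cl(3,0): e_i^2 = 1, e_ie_j = -e_je_i for i != j.
Scalar part = u . v = (-1)*(-3) + (-1)*2 + (-4)*(-3)
= 3 + (-2) + 12 = 13
e12 coeff = (-1)*2 - (-1)*(-3) = -2 - 3 = -5
e13 coeff = (-1)*(-3) - (-4)*(-3) = 3 - 12 = -9
e23 coeff = (-1)*(-3) - (-4)*2 = 3 - (-8) = 11
uv = 13 - 5*e12 - 9*e13 + 11*e23


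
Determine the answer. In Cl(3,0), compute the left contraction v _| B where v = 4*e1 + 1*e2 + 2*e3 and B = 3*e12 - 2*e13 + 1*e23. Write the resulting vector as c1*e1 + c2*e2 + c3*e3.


Left contraction v _| B = <vB>_1 (grade-1 part of the geometric product vB).
Using e1_|e12 = e2, e2_|e12 = -e1, e1_|e13 = e3, e3_|e13 = -e1, e2_|e23 = e3, e3_|e23 = -e2:
e1 coeff: -v2*b12 - v3*b13 = -(1)*(3) - (2)*(-2) = 1
e2 coeff: v1*b12 - v3*b23 = (4)*(3) - (2)*(1) = 10
e3 coeff: v1*b13 + v2*b23 = (4)*(-2) + (1)*(1) = -7
v _| B = 1*e1 + 10*e2 - 7*e3


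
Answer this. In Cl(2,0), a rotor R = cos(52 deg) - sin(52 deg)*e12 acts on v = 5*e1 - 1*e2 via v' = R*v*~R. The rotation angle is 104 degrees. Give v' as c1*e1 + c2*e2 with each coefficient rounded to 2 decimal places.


Rotor R = cos(52deg) - sin(52deg)*e12
Rotation angle theta = 2 * 52 = 104 degrees
v' = R*v*~R rotates v by theta.
cos(104deg) = -0.2419, sin(104deg) = 0.9703
v'_1 = 5*cos(104deg) - (-1)*sin(104deg)
= 5*(-0.2419) - (-1)*0.9703
= -0.24
v'_2 = 5*sin(104deg) + (-1)*cos(104deg)
= 5*0.9703 + (-1)*(-0.2419)
= 5.09
v' = -0.24*e1 + 5.09*e2


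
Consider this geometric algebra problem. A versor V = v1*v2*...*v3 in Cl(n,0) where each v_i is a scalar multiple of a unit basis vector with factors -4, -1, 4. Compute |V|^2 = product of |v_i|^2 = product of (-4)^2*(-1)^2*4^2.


Each vector v_i has |v_i|^2 = s_i^2
Squared scales: (-4)^2 = 16, (-1)^2 = 1, 4^2 = 16
|V|^2 = 16 * 1 * 16
= 256


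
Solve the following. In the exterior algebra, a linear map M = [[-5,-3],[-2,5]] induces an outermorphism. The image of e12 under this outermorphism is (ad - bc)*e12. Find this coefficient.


The outermorphism of a linear map f sends e1^e2 to f(e1)^f(e2).
f(e1) = -5*e1 - 2*e2
f(e2) = -3*e1 + 5*e2
f(e1) ^ f(e2) = (-5*e1 - 2*e2) ^ (-3*e1 + 5*e2)
= (-5)*5*e12 + (-2)*(-3)*e21
= (-25 - 6)*e12
= -31*e12
Coefficient = -31


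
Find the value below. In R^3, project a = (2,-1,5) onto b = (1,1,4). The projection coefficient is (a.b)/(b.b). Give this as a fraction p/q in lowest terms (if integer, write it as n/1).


Projection coefficient = (a . b) / (b . b)
a . b = 2*1 + (-1)*1 + 5*4
= 2 + (-1) + 20 = 21
b . b = 1^2 + 1^2 + 4^2
= 1 + 1 + 16 = 18
Coefficient = 21/18
In lowest terms: 7/6


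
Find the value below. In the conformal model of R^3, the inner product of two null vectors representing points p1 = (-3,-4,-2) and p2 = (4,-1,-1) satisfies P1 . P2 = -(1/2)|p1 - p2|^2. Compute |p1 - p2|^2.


p1 - p2 = (-7, -3, -1)
|p1 - p2|^2 = (-7)^2 + (-3)^2 + (-1)^2
= 49 + 9 + 1
= 59


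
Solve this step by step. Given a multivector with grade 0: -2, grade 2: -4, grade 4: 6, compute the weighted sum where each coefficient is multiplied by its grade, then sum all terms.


Grade-weighted sum = sum of grade_k * coefficient_k
0*(-2) = 0
2*(-4) = -8
4*6 = 24
Total = 0 + (-8) + 24 = 16


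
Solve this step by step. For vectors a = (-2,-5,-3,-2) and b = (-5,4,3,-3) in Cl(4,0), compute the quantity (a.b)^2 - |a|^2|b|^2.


a . b = (-2)*(-5) + (-5)*4 + (-3)*3 + (-2)*(-3)
= 10 + (-20) + (-9) + 6 = -13
|a|^2 = (-2)^2 + (-5)^2 + (-3)^2 + (-2)^2 = 42
|b|^2 = (-5)^2 + 4^2 + 3^2 + (-3)^2 = 59
(a.b)^2 = (-13)^2 = 169
|a|^2 * |b|^2 = 42 * 59 = 2478
Result = 169 - 2478 = -2309


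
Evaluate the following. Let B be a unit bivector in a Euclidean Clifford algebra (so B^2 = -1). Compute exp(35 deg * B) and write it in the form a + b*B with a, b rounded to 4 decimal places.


For a unit bivector B with B^2 = -1, the exponential series gives
e^(theta*B) = cos(theta) + sin(theta)*B (the GA analogue of Euler's formula).
theta = 35 degrees = 0.610865 rad
cos(35 deg) = 0.8192
sin(35 deg) = 0.5736
exp(theta*B) = 0.8192 + 0.5736*B


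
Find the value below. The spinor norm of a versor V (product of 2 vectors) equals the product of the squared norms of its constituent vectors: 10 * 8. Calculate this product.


Spinor norm N(V) = |v1|^2 * |v2|^2 * ... * |v2|^2
= 10 * 8
Running product: 10, 80
N(V) = 80


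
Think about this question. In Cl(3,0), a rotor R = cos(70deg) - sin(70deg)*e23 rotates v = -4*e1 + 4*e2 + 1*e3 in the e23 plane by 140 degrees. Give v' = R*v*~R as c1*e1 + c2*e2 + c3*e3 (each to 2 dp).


Rotor R = cos(70deg) - sin(70deg)*e23
Rotation angle theta = 2 * 70 = 140 degrees in the e23 plane (e2 -> e3).
The component perpendicular to the plane (e1) is invariant: v'_1 = v1 = -4.00
cos(140deg) = -0.7660, sin(140deg) = 0.6428
v'_2 = v2*cos(theta) - v3*sin(theta) = 4*(-0.7660) - 1*0.6428 = -3.71
v'_3 = v2*sin(theta) + v3*cos(theta) = 4*0.6428 + 1*(-0.7660) = 1.81
v' = -4.00*e1 - 3.71*e2 + 1.81*e3


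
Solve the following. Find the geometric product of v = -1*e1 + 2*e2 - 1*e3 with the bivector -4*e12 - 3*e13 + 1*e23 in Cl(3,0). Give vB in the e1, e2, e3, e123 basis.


vB has grade-1 (vector) and grade-3 (trivector) parts: vB = (v _| B) + (v ^ B).
Vector part <vB>_1:
  e1: -v2*b12 - v3*b13 = -(2)*(-4) - (-1)*(-3) = 5
  e2: v1*b12 - v3*b23 = (-1)*(-4) - (-1)*(1) = 5
  e3: v1*b13 + v2*b23 = (-1)*(-3) + (2)*(1) = 5
Trivector part <vB>_3:
  e123: v1*b23 - v2*b13 + v3*b12 = (-1)*(1) - (2)*(-3) + (-1)*(-4) = 9
vB = 5*e1 + 5*e2 + 5*e3 + 9*e123


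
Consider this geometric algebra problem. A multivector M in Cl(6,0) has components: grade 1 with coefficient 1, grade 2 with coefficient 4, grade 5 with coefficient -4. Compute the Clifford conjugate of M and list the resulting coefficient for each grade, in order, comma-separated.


Clifford conjugate sign for grade k: (-1)^(k(k+1)/2)
Grade 1: (-1)^(1*2/2) = (-1)^1 = -1, coeff 1 -> -1
Grade 2: (-1)^(2*3/2) = (-1)^3 = -1, coeff 4 -> -4
Grade 5: (-1)^(5*6/2) = (-1)^15 = -1, coeff -4 -> 4
Conjugated coefficients: -1, -4, 4


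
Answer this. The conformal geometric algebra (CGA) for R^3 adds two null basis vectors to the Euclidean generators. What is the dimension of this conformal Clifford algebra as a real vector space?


The conformal model of R^3 uses Cl(4,1): the 3 Euclidean generators plus two extra orthogonal generators e+ (e+^2 = +1) and e- (e-^2 = -1), from which the null vectors e0, einf are built.
Number of generators m = 3 + 2 = 5.
dim Cl(p,q) = 2^m = 2^5 = 32


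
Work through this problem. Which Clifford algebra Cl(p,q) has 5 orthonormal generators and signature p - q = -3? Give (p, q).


We need p + q = 5 and p - q = -3.
Adding: 2p = 5 + (-3) = 2, so p = 1.
Then q = 5 - 1 = 4.
(p, q) = (1, 4)


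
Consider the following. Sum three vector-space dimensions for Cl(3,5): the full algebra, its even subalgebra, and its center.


n = 3 + 5 = 8
Total dim = 2^8 = 256
Even subalgebra dim = 2^7 = 128
n is even, so center dim = 1
Sum = 256 + 128 + 1 = 385


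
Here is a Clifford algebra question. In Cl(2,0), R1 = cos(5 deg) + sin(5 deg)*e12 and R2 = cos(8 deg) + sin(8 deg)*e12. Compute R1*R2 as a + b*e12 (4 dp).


Same-plane rotors commute and their half-angles add:
R1*R2 = cos(a1 + a2) + sin(a1 + a2)*e12.
a1 + a2 = 5 + 8 = 13 deg
cos(13 deg) = 0.9744
sin(13 deg) = 0.2250
R1*R2 = 0.9744 + 0.2250*e12


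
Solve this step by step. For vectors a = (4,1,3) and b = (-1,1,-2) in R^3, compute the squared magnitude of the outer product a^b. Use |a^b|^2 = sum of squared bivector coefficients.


a wedge b = (a1*b2 - a2*b1)*e12 + (a1*b3 - a3*b1)*e13 + (a2*b3 - a3*b2)*e23
e12 coeff: 4*1 - 1*(-1) = 4 - (-1) = 5
e13 coeff: 4*(-2) - 3*(-1) = -8 - (-3) = -5
e23 coeff: 1*(-2) - 3*1 = -2 - 3 = -5
|a wedge b|^2 = 5^2 + (-5)^2 + (-5)^2
= 25 + 25 + 25
= 75


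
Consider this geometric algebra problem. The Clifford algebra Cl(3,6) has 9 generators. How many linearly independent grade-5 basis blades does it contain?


Number of grade-k basis blades in Cl(p,q) with n = p + q is C(n, k).
n = 3 + 6 = 9
C(9, 5) = 9! / (5! * 4!)
= 362880 / (120 * 24)
= 126


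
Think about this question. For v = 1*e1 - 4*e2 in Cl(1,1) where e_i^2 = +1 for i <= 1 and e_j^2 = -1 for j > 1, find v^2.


v^2 = sum of c_i^2 * e_i^2
Positive signature terms (e_i^2 = +1): 1^2 = 1
Negative signature terms (e_j^2 = -1): (-4)^2 = 16
v^2 = 1 - 16 = -15


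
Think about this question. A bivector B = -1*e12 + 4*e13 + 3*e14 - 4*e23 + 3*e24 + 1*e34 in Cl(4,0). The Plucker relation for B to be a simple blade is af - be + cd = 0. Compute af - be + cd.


Plucker relation: af - be + cd
a*f = (-1)*1 = -1
b*e = 4*3 = 12
c*d = 3*(-4) = -12
af - be + cd = -1 - 12 + (-12)
= -25


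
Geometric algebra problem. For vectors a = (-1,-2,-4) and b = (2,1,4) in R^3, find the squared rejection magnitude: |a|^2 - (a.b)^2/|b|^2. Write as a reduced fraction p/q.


|a|^2 = (-1)^2 + (-2)^2 + (-4)^2 = 21
|b|^2 = 2^2 + 1^2 + 4^2 = 21
a . b = (-1)*2 + (-2)*1 + (-4)*4 = -20
(a.b)^2 = (-20)^2 = 400
|rej|^2 = 21 - 400/21
= (441 - 400)/21
= 41/21
In lowest terms: 41/21


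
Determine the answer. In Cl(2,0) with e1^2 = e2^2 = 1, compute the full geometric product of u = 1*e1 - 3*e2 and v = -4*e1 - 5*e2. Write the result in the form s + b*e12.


Expand: (1*e1 - 3*e2)(-4*e1 - 5*e2)
= 1*(-4)*e1e1 + 1*(-5)*e1e2 + (-3)*(-4)*e2e1 + (-3)*(-5)*e2e2
Using e1^2 = e2^2 = 1, e2e1 = -e1e2:
Scalar part s = 1*(-4) + (-3)*(-5) = -4 + 15 = 11
Bivector part b = 1*(-5) - (-3)*(-4) = -5 - 12 = -17
uv = 11 - 17*e12


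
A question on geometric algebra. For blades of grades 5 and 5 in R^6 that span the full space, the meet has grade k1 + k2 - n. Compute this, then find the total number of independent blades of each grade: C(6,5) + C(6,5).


Meet grade = grade(A) + grade(B) - n
= 5 + 5 - 6 = 4
C(6,5) = 6
C(6,5) = 6
dim_A + dim_B = 6 + 6 = 12


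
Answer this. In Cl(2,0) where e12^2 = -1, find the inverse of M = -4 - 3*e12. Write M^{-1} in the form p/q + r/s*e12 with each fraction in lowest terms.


M = -4 - 3*e12, where e12^2 = -1.
Since M commutes with its reverse ~M = a - b*e12, M * ~M = a^2 - b^2*e12^2 = a^2 + b^2.
So M^{-1} = ~M / (a^2 + b^2) = (a - b*e12)/(a^2 + b^2).
a^2 + b^2 = 16 + 9 = 25
Scalar part = -4/25 = -4/25
Bivector coeff = 3/25 = 3/25
M^{-1} = -4/25 + 3/25*e12


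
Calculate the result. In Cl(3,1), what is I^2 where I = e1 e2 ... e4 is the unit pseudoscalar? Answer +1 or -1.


The pseudoscalar I = e1...e_n (product of all n generators) of Cl(p,q) satisfies I^2 = (-1)^(q + n(n-1)/2).
p = 3, q = 1, n = p + q = 4
n(n-1)/2 = 4 * 3 / 2 = 6
Exponent = q + n(n-1)/2 = 1 + 6 = 7
I^2 = (-1)^7 = -1


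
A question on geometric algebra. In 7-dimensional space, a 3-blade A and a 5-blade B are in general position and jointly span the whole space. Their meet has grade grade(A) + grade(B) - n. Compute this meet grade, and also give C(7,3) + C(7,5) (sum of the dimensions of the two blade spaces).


Meet grade = grade(A) + grade(B) - n
= 3 + 5 - 7 = 1
C(7,3) = 35
C(7,5) = 21
dim_A + dim_B = 35 + 21 = 56


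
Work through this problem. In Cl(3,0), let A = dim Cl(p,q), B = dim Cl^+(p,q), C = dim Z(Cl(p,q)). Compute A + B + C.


n = 3 + 0 = 3
Total dim = 2^3 = 8
Even subalgebra dim = 2^2 = 4
n is odd, so center dim = 2
Sum = 8 + 4 + 2 = 14


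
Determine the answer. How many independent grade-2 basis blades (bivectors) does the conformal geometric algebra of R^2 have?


The conformal model of R^2 uses Cl(3,1) with m = 2 + 2 = 4 generators.
Number of grade-2 blades = C(m, 2) = C(4, 2)
= 4*3/2 = 6


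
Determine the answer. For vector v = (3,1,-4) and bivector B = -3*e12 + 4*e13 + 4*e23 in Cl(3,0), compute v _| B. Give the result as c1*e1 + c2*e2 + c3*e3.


Left contraction v _| B = <vB>_1 (grade-1 part of the geometric product vB).
Using e1_|e12 = e2, e2_|e12 = -e1, e1_|e13 = e3, e3_|e13 = -e1, e2_|e23 = e3, e3_|e23 = -e2:
e1 coeff: -v2*b12 - v3*b13 = -(1)*(-3) - (-4)*(4) = 19
e2 coeff: v1*b12 - v3*b23 = (3)*(-3) - (-4)*(4) = 7
e3 coeff: v1*b13 + v2*b23 = (3)*(4) + (1)*(4) = 16
v _| B = 19*e1 + 7*e2 + 16*e3


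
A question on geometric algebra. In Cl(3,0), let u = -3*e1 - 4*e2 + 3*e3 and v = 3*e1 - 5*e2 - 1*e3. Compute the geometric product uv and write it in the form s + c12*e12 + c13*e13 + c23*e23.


In Cl(3,0): e_i^2 = 1, e_ie_j = -e_je_i for i != j.
Scalar part = u . v = (-3)*3 + (-4)*(-5) + 3*(-1)
= -9 + 20 + (-3) = 8
e12 coeff = (-3)*(-5) - (-4)*3 = 15 - (-12) = 27
e13 coeff = (-3)*(-1) - 3*3 = 3 - 9 = -6
e23 coeff = (-4)*(-1) - 3*(-5) = 4 - (-15) = 19
uv = 8 + 27*e12 - 6*e13 + 19*e23


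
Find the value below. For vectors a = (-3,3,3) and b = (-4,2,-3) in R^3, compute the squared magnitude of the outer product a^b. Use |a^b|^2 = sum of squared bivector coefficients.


a wedge b = (a1*b2 - a2*b1)*e12 + (a1*b3 - a3*b1)*e13 + (a2*b3 - a3*b2)*e23
e12 coeff: (-3)*2 - 3*(-4) = -6 - (-12) = 6
e13 coeff: (-3)*(-3) - 3*(-4) = 9 - (-12) = 21
e23 coeff: 3*(-3) - 3*2 = -9 - 6 = -15
|a wedge b|^2 = 6^2 + 21^2 + (-15)^2
= 36 + 441 + 225
= 702


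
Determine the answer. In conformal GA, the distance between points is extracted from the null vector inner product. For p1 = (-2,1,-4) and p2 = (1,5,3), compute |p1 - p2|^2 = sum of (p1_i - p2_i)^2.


p1 - p2 = (-3, -4, -7)
|p1 - p2|^2 = (-3)^2 + (-4)^2 + (-7)^2
= 9 + 16 + 49
= 74


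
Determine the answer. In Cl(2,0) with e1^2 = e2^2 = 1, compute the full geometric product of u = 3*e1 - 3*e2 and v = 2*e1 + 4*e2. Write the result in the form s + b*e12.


Expand: (3*e1 - 3*e2)(2*e1 + 4*e2)
= 3*2*e1e1 + 3*4*e1e2 + (-3)*2*e2e1 + (-3)*4*e2e2
Using e1^2 = e2^2 = 1, e2e1 = -e1e2:
Scalar part s = 3*2 + (-3)*4 = 6 + (-12) = -6
Bivector part b = 3*4 - (-3)*2 = 12 - (-6) = 18
uv = -6 + 18*e12


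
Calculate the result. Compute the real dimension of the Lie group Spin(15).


Spin(n) double-covers SO(n); both have Lie algebra so(n) of dimension n(n-1)/2.
n = 15
n(n-1) = 15 * 14 = 210
dim Spin(15) = 210/2 = 105


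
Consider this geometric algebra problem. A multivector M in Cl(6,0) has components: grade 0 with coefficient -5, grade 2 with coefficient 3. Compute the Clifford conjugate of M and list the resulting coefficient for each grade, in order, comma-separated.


Clifford conjugate sign for grade k: (-1)^(k(k+1)/2)
Grade 0: (-1)^(0*1/2) = (-1)^0 = 1, coeff -5 -> -5
Grade 2: (-1)^(2*3/2) = (-1)^3 = -1, coeff 3 -> -3
Conjugated coefficients: -5, -3


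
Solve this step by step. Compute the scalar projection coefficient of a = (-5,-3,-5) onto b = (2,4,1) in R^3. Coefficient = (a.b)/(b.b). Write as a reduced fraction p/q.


Projection coefficient = (a . b) / (b . b)
a . b = (-5)*2 + (-3)*4 + (-5)*1
= -10 + (-12) + (-5) = -27
b . b = 2^2 + 4^2 + 1^2
= 4 + 16 + 1 = 21
Coefficient = -27/21
In lowest terms: -9/7


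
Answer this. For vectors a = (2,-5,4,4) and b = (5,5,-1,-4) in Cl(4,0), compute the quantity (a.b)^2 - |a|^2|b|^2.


a . b = 2*5 + (-5)*5 + 4*(-1) + 4*(-4)
= 10 + (-25) + (-4) + (-16) = -35
|a|^2 = 2^2 + (-5)^2 + 4^2 + 4^2 = 61
|b|^2 = 5^2 + 5^2 + (-1)^2 + (-4)^2 = 67
(a.b)^2 = (-35)^2 = 1225
|a|^2 * |b|^2 = 61 * 67 = 4087
Result = 1225 - 4087 = -2862
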